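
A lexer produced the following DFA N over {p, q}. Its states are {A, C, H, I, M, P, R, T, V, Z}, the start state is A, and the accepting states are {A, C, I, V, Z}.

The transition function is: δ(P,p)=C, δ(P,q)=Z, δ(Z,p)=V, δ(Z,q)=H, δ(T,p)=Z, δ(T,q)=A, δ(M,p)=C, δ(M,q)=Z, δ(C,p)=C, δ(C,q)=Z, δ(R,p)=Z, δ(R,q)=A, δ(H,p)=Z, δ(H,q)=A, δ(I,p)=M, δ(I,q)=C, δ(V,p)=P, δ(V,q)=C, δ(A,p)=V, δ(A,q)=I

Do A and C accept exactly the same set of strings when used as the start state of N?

No

Reachable states from the start: {A,C,H,I,M,P,V,Z}. Unreachable: {R,T} — drop them.
Initial partition by acceptance: {A,C,I,V,Z} | {H,M,P}.
Refine {A,C,I,V,Z} on symbol p: members go to different blocks, giving {A,C,Z} and {I,V}.
Refine {A,C,Z} on symbol p: members go to different blocks, giving {A,Z} and {C}.
Refine {A,Z} on symbol q: members go to different blocks, giving {A} and {Z}.
On input p, block {H,M,P} splits into {M,P} and {H}.
The partition is now stable with 6 blocks: {A} | {M,P} | {I,V} | {C} | {Z} | {H}.
A and C end up in different blocks, so they are distinguishable. For instance, the string 'pp' is accepted from only C.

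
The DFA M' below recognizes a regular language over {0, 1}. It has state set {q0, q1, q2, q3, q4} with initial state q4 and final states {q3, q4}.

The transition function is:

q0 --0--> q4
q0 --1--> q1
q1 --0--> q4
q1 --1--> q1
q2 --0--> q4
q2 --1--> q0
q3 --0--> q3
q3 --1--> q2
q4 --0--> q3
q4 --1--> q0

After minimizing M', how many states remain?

2

Every state is reachable, so we keep all 5.
Start with accepting vs non-accepting: {q3,q4} | {q0,q1,q2}.
Stable partition: {q3,q4} | {q0,q1,q2} — 2 equivalence classes.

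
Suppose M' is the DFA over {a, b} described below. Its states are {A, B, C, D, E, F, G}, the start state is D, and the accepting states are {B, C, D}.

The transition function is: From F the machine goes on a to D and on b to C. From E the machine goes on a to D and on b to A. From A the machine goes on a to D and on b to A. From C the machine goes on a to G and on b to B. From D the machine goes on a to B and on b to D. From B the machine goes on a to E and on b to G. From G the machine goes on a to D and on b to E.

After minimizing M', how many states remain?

Reachable states from the start: {A,B,D,E,G}. Unreachable: {C,F} — drop them.
P0 = {B,D} | {A,E,G}.
Split {B,D} by δ(·,a) → {B} and {D}.
The partition is now stable with 3 blocks: {B} | {A,E,G} | {D}.

3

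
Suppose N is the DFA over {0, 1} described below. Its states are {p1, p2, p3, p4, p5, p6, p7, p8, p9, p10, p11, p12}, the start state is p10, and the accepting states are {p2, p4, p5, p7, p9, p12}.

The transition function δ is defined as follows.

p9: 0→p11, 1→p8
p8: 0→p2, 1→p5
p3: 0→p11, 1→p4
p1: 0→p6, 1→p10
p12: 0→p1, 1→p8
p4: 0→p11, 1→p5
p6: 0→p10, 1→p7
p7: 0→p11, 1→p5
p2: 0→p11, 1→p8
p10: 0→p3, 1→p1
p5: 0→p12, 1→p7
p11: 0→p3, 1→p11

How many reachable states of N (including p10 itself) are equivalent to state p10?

First remove the unreachable states {p9}; 11 states remain.
Initial partition by acceptance: {p2,p4,p5,p7,p12} | {p1,p3,p6,p8,p10,p11}.
On input 0, block {p2,p4,p5,p7,p12} splits into {p2,p4,p7,p12} and {p5}.
Refine {p2,p4,p7,p12} on symbol 1: members go to different blocks, giving {p2,p12} and {p4,p7}.
Split {p1,p3,p6,p8,p10,p11} by δ(·,0) → {p1,p3,p6,p10,p11} and {p8}.
Refine {p1,p3,p6,p10,p11} on symbol 1: members go to different blocks, giving {p1,p10,p11} and {p3,p6}.
The partition is now stable with 6 blocks: {p2,p12} | {p1,p10,p11} | {p5} | {p4,p7} | {p8} | {p3,p6}.
The equivalence class containing p10 is {p1,p10,p11}, of size 3.

3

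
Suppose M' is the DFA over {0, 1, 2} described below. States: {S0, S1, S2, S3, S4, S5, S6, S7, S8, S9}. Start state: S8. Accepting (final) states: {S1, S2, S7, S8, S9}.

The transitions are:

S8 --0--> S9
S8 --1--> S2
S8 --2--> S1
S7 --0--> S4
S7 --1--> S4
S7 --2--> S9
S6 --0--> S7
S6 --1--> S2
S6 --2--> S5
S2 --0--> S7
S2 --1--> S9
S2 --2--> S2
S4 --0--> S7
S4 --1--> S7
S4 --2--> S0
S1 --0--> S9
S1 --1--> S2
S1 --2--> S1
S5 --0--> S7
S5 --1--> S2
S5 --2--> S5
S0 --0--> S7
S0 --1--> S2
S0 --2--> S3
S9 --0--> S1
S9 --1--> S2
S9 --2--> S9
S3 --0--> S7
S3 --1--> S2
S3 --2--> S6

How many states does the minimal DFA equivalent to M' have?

5

All states are reachable from the start state.
Initial partition by acceptance: {S1,S2,S7,S8,S9} | {S0,S3,S4,S5,S6}.
On input 0, block {S1,S2,S7,S8,S9} splits into {S1,S2,S8,S9} and {S7}.
On input 0, block {S1,S2,S8,S9} splits into {S1,S8,S9} and {S2}.
Split {S0,S3,S4,S5,S6} by δ(·,1) → {S0,S3,S5,S6} and {S4}.
The partition is now stable with 5 blocks: {S1,S8,S9} | {S0,S3,S5,S6} | {S7} | {S2} | {S4}.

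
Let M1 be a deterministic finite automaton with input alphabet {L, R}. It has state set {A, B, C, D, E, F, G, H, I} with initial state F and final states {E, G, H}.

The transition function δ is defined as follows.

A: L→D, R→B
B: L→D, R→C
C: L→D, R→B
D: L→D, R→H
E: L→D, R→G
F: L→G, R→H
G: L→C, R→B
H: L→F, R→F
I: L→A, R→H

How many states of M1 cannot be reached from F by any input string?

No path from F leads to A, E, I; the other 6 states are all reachable.

3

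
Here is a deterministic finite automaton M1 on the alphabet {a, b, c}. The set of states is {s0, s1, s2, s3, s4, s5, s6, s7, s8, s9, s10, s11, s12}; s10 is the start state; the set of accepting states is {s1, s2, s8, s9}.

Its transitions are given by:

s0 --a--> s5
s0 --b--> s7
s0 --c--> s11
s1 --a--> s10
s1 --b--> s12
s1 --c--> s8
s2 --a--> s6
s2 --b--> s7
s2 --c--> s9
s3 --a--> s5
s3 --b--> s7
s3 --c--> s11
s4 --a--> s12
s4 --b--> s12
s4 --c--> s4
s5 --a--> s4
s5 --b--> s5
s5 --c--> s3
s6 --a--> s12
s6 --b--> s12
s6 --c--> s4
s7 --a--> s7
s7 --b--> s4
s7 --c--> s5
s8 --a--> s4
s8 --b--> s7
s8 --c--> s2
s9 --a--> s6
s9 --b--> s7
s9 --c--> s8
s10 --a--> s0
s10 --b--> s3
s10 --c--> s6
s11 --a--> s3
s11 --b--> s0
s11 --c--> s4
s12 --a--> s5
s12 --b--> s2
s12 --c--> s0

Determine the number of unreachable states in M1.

1

Starting at s10 and following transitions, the reachable set is {s0, s2, s3, s4, s5, s6, s7, s8, s9, s10, s11, s12}. That leaves s1 unreachable — 1 in total.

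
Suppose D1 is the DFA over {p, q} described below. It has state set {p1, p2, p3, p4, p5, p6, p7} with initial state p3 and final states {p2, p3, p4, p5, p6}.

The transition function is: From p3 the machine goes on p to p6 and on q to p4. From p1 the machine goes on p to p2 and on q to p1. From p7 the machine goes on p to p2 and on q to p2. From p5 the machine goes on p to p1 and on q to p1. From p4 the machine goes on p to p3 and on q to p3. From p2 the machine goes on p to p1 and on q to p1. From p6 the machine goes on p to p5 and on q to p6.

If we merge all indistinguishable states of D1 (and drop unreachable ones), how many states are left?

First remove the unreachable states {p7}; 6 states remain.
Start with accepting vs non-accepting: {p2,p3,p4,p5,p6} | {p1}.
Refine {p2,p3,p4,p5,p6} on symbol p: members go to different blocks, giving {p3,p4,p6} and {p2,p5}.
Refine {p3,p4,p6} on symbol p: members go to different blocks, giving {p3,p4} and {p6}.
On input p, block {p3,p4} splits into {p3} and {p4}.
No further refinement is possible. Final partition (5 blocks): {p3} | {p1} | {p2,p5} | {p6} | {p4}.

5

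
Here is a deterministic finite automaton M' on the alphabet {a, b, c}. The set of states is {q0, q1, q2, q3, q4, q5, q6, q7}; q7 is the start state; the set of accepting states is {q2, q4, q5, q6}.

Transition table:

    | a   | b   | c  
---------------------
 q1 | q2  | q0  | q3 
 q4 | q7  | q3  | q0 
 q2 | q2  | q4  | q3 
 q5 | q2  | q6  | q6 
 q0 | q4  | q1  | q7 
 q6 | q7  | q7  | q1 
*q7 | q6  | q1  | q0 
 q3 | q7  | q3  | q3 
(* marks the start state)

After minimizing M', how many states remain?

7

States {q5} cannot be reached from the start state, so discard them.
Start with accepting vs non-accepting: {q2,q4,q6} | {q0,q1,q3,q7}.
Refine {q2,q4,q6} on symbol a: members go to different blocks, giving {q4,q6} and {q2}.
Split {q0,q1,q3,q7} by δ(·,a) → {q0,q7} and {q1} and {q3}.
Refine {q4,q6} on symbol b: members go to different blocks, giving {q4} and {q6}.
Split {q0,q7} by δ(·,a) → {q0} and {q7}.
No further refinement is possible. Final partition (7 blocks): {q4} | {q0} | {q2} | {q1} | {q3} | {q6} | {q7}.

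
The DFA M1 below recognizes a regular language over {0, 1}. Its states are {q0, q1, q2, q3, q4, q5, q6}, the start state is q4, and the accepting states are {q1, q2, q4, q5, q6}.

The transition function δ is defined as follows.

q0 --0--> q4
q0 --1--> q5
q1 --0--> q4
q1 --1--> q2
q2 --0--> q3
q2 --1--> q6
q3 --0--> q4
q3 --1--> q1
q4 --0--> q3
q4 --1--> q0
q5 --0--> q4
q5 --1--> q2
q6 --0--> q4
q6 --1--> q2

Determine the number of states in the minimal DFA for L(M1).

All states are reachable from the start state.
P0 = {q1,q2,q4,q5,q6} | {q0,q3}.
Split {q1,q2,q4,q5,q6} by δ(·,0) → {q1,q5,q6} and {q2,q4}.
Refine {q2,q4} on symbol 1: members go to different blocks, giving {q2} and {q4}.
The partition is now stable with 4 blocks: {q1,q5,q6} | {q0,q3} | {q2} | {q4}.

4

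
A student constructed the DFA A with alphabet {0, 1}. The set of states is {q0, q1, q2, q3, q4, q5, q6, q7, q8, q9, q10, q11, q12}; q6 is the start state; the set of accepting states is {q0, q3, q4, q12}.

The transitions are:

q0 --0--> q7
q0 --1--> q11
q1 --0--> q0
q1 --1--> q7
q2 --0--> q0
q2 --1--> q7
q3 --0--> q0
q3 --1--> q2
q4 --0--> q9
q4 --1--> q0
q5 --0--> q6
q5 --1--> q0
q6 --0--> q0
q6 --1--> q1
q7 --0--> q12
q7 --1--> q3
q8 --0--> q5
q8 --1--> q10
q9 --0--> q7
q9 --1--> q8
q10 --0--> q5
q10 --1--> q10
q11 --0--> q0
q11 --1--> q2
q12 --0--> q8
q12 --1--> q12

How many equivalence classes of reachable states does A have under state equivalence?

States {q4,q9} cannot be reached from the start state, so discard them.
P0 = {q0,q3,q12} | {q1,q2,q5,q6,q7,q8,q10,q11}.
On input 0, block {q0,q3,q12} splits into {q0,q12} and {q3}.
Refine {q0,q12} on symbol 1: members go to different blocks, giving {q0} and {q12}.
Split {q1,q2,q5,q6,q7,q8,q10,q11} by δ(·,0) → {q1,q2,q6,q11} and {q5,q8,q10} and {q7}.
On input 1, block {q1,q2,q6,q11} splits into {q1,q2} and {q6,q11}.
Refine {q5,q8,q10} on symbol 0: members go to different blocks, giving {q8,q10} and {q5}.
The partition is now stable with 8 blocks: {q0} | {q1,q2} | {q3} | {q12} | {q8,q10} | {q7} | {q6,q11} | {q5}.

8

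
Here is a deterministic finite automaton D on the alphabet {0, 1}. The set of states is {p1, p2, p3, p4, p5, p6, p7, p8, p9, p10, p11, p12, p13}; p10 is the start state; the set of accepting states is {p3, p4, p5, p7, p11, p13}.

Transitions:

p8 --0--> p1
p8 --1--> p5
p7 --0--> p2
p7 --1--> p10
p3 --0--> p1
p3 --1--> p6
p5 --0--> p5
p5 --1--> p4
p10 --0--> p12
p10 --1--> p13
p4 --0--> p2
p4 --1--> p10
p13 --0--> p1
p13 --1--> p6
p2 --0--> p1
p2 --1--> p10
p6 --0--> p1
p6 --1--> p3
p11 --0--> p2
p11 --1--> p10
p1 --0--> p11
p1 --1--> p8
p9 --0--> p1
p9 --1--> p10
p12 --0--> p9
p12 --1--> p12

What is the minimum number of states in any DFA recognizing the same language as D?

Reachable states from the start: {p1,p2,p3,p4,p5,p6,p8,p9,p10,p11,p12,p13}. Unreachable: {p7} — drop them.
P0 = {p3,p4,p5,p11,p13} | {p1,p2,p6,p8,p9,p10,p12}.
Refine {p3,p4,p5,p11,p13} on symbol 0: members go to different blocks, giving {p3,p4,p11,p13} and {p5}.
Refine {p1,p2,p6,p8,p9,p10,p12} on symbol 0: members go to different blocks, giving {p2,p6,p8,p9,p10,p12} and {p1}.
On input 0, block {p3,p4,p11,p13} splits into {p3,p13} and {p4,p11}.
Split {p2,p6,p8,p9,p10,p12} by δ(·,0) → {p2,p6,p8,p9} and {p10,p12}.
On input 1, block {p2,p6,p8,p9} splits into {p2,p9} and {p6} and {p8}.
On input 0, block {p10,p12} splits into {p10} and {p12}.
No further refinement is possible. Final partition (9 blocks): {p3,p13} | {p2,p9} | {p5} | {p1} | {p4,p11} | {p10} | {p6} | {p8} | {p12}.

9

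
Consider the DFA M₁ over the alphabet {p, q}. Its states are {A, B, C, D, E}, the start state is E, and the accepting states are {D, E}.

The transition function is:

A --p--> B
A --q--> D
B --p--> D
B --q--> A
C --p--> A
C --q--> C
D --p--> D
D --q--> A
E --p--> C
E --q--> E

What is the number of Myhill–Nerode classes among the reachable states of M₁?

Initial partition by acceptance: {D,E} | {A,B,C}.
On input p, block {D,E} splits into {D} and {E}.
Split {A,B,C} by δ(·,p) → {A,C} and {B}.
Refine {A,C} on symbol p: members go to different blocks, giving {A} and {C}.
Stable partition: {D} | {A} | {E} | {B} | {C} — 5 equivalence classes.

5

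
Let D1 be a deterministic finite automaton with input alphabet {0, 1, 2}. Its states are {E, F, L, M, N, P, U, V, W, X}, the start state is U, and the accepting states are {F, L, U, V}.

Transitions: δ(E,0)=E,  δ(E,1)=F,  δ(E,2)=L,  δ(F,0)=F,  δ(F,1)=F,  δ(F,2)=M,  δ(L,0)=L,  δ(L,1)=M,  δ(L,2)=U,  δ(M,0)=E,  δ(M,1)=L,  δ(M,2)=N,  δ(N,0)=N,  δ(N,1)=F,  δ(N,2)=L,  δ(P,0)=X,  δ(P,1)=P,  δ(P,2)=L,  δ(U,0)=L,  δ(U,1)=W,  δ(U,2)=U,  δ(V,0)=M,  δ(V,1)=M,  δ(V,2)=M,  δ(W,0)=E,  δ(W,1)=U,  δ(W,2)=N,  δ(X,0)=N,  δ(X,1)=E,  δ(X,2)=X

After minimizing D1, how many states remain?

States {P,V,X} cannot be reached from the start state, so discard them.
Initial partition by acceptance: {F,L,U} | {E,M,N,W}.
Refine {F,L,U} on symbol 1: members go to different blocks, giving {L,U} and {F}.
Split {E,M,N,W} by δ(·,1) → {E,N} and {M,W}.
The partition is now stable with 4 blocks: {L,U} | {E,N} | {F} | {M,W}.

4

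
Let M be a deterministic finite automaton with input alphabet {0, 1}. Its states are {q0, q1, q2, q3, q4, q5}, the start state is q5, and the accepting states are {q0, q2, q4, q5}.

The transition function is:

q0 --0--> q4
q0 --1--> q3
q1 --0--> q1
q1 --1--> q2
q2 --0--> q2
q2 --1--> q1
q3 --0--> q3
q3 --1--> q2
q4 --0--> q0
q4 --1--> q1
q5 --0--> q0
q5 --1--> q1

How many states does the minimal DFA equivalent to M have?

P0 = {q0,q2,q4,q5} | {q1,q3}.
No further refinement is possible. Final partition (2 blocks): {q0,q2,q4,q5} | {q1,q3}.

2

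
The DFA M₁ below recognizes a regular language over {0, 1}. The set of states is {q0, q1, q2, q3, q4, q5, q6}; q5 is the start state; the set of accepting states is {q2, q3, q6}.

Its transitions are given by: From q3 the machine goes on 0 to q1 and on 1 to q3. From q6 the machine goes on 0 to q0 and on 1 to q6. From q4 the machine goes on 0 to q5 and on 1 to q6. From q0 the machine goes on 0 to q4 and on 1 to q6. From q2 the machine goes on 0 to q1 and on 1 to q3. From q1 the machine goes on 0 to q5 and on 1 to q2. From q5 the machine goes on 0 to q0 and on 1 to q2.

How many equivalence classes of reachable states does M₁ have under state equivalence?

P0 = {q2,q3,q6} | {q0,q1,q4,q5}.
Stable partition: {q2,q3,q6} | {q0,q1,q4,q5} — 2 equivalence classes.

2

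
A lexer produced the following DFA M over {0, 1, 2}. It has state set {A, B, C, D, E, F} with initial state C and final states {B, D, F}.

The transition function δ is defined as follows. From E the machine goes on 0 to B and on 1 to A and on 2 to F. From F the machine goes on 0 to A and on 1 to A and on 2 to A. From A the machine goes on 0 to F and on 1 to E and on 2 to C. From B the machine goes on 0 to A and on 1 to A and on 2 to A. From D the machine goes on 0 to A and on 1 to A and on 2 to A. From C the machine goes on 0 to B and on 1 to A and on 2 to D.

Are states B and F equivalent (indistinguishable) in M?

Yes

All states are reachable from the start state.
Initial partition by acceptance: {B,D,F} | {A,C,E}.
On input 2, block {A,C,E} splits into {C,E} and {A}.
Stable partition: {B,D,F} | {C,E} | {A} — 3 equivalence classes.
B and F lie in the same block of the stable partition, so they are equivalent — no string distinguishes them.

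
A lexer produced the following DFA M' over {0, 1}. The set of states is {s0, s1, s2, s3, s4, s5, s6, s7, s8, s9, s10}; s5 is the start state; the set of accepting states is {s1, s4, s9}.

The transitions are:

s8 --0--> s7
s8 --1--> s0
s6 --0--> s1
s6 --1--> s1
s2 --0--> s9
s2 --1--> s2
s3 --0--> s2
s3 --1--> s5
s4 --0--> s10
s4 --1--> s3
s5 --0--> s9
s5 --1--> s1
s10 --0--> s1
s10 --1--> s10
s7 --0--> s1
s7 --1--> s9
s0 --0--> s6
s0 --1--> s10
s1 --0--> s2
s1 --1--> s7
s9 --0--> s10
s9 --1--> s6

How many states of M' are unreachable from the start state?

4

No path from s5 leads to s0, s3, s4, s8; the other 7 states are all reachable.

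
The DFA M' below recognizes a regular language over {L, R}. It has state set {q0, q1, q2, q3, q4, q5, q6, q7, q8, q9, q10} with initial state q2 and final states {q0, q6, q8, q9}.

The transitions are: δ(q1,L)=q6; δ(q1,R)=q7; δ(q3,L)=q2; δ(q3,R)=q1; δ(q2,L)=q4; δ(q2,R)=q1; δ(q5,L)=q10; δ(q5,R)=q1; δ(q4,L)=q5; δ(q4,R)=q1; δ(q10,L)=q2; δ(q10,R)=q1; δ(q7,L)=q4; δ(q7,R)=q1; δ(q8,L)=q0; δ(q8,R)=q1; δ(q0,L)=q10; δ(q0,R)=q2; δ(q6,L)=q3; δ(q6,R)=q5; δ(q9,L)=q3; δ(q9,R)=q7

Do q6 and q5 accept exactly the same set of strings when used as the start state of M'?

No

Reachable states from the start: {q1,q2,q3,q4,q5,q6,q7,q10}. Unreachable: {q0,q8,q9} — drop them.
Initial partition by acceptance: {q6} | {q1,q2,q3,q4,q5,q7,q10}.
Refine {q1,q2,q3,q4,q5,q7,q10} on symbol L: members go to different blocks, giving {q2,q3,q4,q5,q7,q10} and {q1}.
The partition is now stable with 3 blocks: {q6} | {q2,q3,q4,q5,q7,q10} | {q1}.
q6 and q5 end up in different blocks, so they are distinguishable. For instance, the string 'ε' is accepted from only q6.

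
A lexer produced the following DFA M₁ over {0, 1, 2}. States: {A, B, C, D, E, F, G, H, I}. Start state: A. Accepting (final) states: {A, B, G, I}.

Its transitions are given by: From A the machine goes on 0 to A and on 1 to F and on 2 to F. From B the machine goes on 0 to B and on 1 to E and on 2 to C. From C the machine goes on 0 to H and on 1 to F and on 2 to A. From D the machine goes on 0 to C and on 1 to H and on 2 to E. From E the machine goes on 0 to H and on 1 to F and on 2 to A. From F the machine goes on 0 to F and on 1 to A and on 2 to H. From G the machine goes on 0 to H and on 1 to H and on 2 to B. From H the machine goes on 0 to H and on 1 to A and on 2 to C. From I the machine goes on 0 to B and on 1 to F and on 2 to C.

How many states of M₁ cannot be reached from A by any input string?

5

BFS from A reaches {A, C, F, H}; the 5 state(s) B, D, E, G, I are never visited.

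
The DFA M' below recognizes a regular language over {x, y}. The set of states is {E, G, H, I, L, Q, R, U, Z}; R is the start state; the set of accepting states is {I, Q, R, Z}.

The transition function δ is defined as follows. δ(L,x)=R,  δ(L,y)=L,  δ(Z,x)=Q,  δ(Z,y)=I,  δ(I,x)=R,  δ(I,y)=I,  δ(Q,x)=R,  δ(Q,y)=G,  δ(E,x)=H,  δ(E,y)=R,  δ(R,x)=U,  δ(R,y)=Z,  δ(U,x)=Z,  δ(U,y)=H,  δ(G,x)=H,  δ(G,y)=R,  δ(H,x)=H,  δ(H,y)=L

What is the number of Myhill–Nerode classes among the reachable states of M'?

States {E} cannot be reached from the start state, so discard them.
P0 = {I,Q,R,Z} | {G,H,L,U}.
Refine {I,Q,R,Z} on symbol x: members go to different blocks, giving {I,Q,Z} and {R}.
On input x, block {I,Q,Z} splits into {I,Q} and {Z}.
Refine {I,Q} on symbol y: members go to different blocks, giving {I} and {Q}.
Refine {G,H,L,U} on symbol x: members go to different blocks, giving {G,H} and {L} and {U}.
Refine {G,H} on symbol y: members go to different blocks, giving {H} and {G}.
The partition is now stable with 8 blocks: {I} | {H} | {R} | {Z} | {Q} | {L} | {U} | {G}.

8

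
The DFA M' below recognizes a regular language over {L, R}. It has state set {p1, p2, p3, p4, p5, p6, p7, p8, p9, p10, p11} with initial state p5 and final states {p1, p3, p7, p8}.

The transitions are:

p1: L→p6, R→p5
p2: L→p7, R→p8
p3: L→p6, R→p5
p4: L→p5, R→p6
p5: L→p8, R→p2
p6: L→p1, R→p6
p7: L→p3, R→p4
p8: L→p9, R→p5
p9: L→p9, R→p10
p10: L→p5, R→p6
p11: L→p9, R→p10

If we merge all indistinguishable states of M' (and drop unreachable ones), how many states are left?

8

States {p11} cannot be reached from the start state, so discard them.
P0 = {p1,p3,p7,p8} | {p2,p4,p5,p6,p9,p10}.
Split {p1,p3,p7,p8} by δ(·,L) → {p1,p3,p8} and {p7}.
Split {p2,p4,p5,p6,p9,p10} by δ(·,L) → {p4,p9,p10} and {p5,p6} and {p2}.
Split {p1,p3,p8} by δ(·,L) → {p1,p3} and {p8}.
Split {p4,p9,p10} by δ(·,L) → {p4,p10} and {p9}.
Refine {p5,p6} on symbol L: members go to different blocks, giving {p5} and {p6}.
The partition is now stable with 8 blocks: {p1,p3} | {p4,p10} | {p7} | {p5} | {p2} | {p8} | {p9} | {p6}.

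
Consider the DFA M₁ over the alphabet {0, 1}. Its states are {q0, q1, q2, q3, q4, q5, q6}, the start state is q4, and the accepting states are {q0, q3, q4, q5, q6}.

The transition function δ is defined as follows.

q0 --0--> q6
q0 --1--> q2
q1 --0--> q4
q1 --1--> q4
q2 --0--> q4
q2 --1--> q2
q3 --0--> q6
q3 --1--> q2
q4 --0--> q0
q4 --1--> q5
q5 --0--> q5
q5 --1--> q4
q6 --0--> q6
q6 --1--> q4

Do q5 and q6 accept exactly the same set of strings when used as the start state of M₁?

First remove the unreachable states {q1,q3}; 5 states remain.
Start with accepting vs non-accepting: {q0,q4,q5,q6} | {q2}.
Split {q0,q4,q5,q6} by δ(·,1) → {q4,q5,q6} and {q0}.
Refine {q4,q5,q6} on symbol 0: members go to different blocks, giving {q5,q6} and {q4}.
The partition is now stable with 4 blocks: {q5,q6} | {q2} | {q0} | {q4}.
q5 and q6 lie in the same block of the stable partition, so they are equivalent — no string distinguishes them.

Yes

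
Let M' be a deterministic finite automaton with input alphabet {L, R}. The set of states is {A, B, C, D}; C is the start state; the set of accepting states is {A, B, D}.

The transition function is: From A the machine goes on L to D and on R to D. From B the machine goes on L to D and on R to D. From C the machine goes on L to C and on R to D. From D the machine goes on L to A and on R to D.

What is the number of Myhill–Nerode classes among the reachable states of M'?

First remove the unreachable states {B}; 3 states remain.
P0 = {A,D} | {C}.
No further refinement is possible. Final partition (2 blocks): {A,D} | {C}.

2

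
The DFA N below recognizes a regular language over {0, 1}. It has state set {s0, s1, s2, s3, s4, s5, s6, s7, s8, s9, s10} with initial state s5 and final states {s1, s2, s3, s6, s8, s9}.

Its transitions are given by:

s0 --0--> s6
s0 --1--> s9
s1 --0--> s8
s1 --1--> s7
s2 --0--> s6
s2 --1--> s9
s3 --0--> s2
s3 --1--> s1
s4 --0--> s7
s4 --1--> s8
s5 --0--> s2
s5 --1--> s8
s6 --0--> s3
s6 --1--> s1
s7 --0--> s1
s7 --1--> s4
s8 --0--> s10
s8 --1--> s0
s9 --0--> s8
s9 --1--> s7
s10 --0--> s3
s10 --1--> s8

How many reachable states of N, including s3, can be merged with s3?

Every state is reachable, so we keep all 11.
Initial partition by acceptance: {s1,s2,s3,s6,s8,s9} | {s0,s4,s5,s7,s10}.
Split {s1,s2,s3,s6,s8,s9} by δ(·,0) → {s1,s2,s3,s6,s9} and {s8}.
Refine {s1,s2,s3,s6,s9} on symbol 0: members go to different blocks, giving {s2,s3,s6} and {s1,s9}.
Split {s0,s4,s5,s7,s10} by δ(·,0) → {s0,s5,s10} and {s4} and {s7}.
Split {s0,s5,s10} by δ(·,1) → {s5,s10} and {s0}.
The partition is now stable with 7 blocks: {s2,s3,s6} | {s5,s10} | {s8} | {s1,s9} | {s4} | {s7} | {s0}.
State s3 belongs to the block {s2,s3,s6}, which has 3 states.

3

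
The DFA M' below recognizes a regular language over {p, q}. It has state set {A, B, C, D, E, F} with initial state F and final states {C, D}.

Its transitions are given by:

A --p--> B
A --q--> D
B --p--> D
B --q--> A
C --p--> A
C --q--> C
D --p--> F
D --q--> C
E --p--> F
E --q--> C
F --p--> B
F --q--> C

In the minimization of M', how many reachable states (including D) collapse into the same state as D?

2

States {E} cannot be reached from the start state, so discard them.
Initial partition by acceptance: {C,D} | {A,B,F}.
Split {A,B,F} by δ(·,p) → {A,F} and {B}.
Stable partition: {C,D} | {A,F} | {B} — 3 equivalence classes.
State D belongs to the block {C,D}, which has 2 states.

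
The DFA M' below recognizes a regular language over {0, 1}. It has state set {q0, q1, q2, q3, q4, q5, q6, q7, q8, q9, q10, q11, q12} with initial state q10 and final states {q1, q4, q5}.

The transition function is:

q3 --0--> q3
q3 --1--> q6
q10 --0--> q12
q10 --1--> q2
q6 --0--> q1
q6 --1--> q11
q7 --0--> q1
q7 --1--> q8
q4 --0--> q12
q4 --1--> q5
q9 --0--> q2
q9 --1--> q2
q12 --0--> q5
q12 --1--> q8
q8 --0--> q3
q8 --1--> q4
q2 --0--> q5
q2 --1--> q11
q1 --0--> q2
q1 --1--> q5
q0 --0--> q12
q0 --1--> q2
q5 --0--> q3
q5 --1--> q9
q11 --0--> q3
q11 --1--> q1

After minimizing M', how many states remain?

Reachable states from the start: {q1,q2,q3,q4,q5,q6,q8,q9,q10,q11,q12}. Unreachable: {q0,q7} — drop them.
Start with accepting vs non-accepting: {q1,q4,q5} | {q2,q3,q6,q8,q9,q10,q11,q12}.
On input 1, block {q1,q4,q5} splits into {q1,q4} and {q5}.
Refine {q2,q3,q6,q8,q9,q10,q11,q12} on symbol 0: members go to different blocks, giving {q3,q8,q9,q10,q11} and {q2,q12} and {q6}.
Refine {q3,q8,q9,q10,q11} on symbol 0: members go to different blocks, giving {q3,q8,q11} and {q9,q10}.
On input 1, block {q3,q8,q11} splits into {q8,q11} and {q3}.
No further refinement is possible. Final partition (7 blocks): {q1,q4} | {q8,q11} | {q5} | {q2,q12} | {q6} | {q9,q10} | {q3}.

7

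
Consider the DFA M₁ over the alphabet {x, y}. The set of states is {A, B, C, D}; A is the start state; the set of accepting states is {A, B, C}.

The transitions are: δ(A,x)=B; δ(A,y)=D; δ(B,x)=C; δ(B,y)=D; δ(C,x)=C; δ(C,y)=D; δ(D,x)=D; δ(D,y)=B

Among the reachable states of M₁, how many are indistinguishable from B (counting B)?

3

All states are reachable from the start state.
P0 = {A,B,C} | {D}.
No further refinement is possible. Final partition (2 blocks): {A,B,C} | {D}.
State B belongs to the block {A,B,C}, which has 3 states.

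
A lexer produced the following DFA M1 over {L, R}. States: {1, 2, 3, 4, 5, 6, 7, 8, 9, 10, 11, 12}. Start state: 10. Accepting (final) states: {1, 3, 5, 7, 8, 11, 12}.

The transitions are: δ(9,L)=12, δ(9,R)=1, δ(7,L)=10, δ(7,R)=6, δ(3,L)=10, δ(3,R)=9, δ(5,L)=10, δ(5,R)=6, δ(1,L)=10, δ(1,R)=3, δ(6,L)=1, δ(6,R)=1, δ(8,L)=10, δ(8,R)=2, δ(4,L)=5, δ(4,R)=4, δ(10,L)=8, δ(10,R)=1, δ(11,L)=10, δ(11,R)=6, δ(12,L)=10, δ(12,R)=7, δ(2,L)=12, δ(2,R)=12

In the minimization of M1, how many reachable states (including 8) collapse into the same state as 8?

First remove the unreachable states {4,5,11}; 9 states remain.
Start with accepting vs non-accepting: {1,3,7,8,12} | {2,6,9,10}.
Refine {1,3,7,8,12} on symbol R: members go to different blocks, giving {3,7,8} and {1,12}.
On input L, block {2,6,9,10} splits into {2,6,9} and {10}.
The partition is now stable with 4 blocks: {3,7,8} | {2,6,9} | {1,12} | {10}.
The equivalence class containing 8 is {3,7,8}, of size 3.

3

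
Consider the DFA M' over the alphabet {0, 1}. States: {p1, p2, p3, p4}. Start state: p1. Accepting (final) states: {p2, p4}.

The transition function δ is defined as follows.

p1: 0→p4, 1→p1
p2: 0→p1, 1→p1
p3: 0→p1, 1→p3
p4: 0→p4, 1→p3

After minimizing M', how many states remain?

3

Reachable states from the start: {p1,p3,p4}. Unreachable: {p2} — drop them.
Start with accepting vs non-accepting: {p4} | {p1,p3}.
Refine {p1,p3} on symbol 0: members go to different blocks, giving {p1} and {p3}.
Stable partition: {p4} | {p1} | {p3} — 3 equivalence classes.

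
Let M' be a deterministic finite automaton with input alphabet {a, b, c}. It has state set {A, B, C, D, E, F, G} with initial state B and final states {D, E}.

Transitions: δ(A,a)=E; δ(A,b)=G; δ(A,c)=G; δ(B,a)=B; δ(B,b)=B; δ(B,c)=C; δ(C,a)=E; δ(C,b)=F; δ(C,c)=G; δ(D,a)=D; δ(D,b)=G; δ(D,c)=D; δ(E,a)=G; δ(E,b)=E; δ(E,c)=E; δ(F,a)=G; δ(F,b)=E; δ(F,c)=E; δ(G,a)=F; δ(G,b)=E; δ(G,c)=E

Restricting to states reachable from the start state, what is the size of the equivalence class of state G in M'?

2

States {A,D} cannot be reached from the start state, so discard them.
P0 = {E} | {B,C,F,G}.
Refine {B,C,F,G} on symbol a: members go to different blocks, giving {B,F,G} and {C}.
On input b, block {B,F,G} splits into {F,G} and {B}.
Stable partition: {E} | {F,G} | {C} | {B} — 4 equivalence classes.
The equivalence class containing G is {F,G}, of size 2.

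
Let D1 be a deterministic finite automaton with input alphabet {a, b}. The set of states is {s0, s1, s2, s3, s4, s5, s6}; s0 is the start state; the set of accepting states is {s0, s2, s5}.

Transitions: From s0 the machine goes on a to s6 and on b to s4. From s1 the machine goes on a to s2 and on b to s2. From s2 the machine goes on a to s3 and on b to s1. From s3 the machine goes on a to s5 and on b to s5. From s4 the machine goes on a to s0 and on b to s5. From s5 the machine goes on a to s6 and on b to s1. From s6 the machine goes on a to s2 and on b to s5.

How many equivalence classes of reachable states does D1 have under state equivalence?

All states are reachable from the start state.
Start with accepting vs non-accepting: {s0,s2,s5} | {s1,s3,s4,s6}.
No further refinement is possible. Final partition (2 blocks): {s0,s2,s5} | {s1,s3,s4,s6}.

2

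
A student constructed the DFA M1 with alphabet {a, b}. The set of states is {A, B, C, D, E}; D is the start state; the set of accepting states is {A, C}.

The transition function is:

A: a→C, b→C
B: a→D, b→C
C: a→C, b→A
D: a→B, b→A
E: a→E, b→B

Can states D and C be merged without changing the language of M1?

Reachable states from the start: {A,B,C,D}. Unreachable: {E} — drop them.
Initial partition by acceptance: {A,C} | {B,D}.
Stable partition: {A,C} | {B,D} — 2 equivalence classes.
D and C end up in different blocks, so they are distinguishable. For instance, the string 'ε' is accepted from only C.

No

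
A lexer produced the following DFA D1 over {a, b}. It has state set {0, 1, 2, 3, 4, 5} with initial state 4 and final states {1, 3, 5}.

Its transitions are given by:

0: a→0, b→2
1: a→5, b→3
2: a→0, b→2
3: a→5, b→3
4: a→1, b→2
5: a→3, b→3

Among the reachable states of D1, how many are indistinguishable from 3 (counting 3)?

3

All states are reachable from the start state.
P0 = {1,3,5} | {0,2,4}.
Refine {0,2,4} on symbol a: members go to different blocks, giving {0,2} and {4}.
The partition is now stable with 3 blocks: {1,3,5} | {0,2} | {4}.
The equivalence class containing 3 is {1,3,5}, of size 3.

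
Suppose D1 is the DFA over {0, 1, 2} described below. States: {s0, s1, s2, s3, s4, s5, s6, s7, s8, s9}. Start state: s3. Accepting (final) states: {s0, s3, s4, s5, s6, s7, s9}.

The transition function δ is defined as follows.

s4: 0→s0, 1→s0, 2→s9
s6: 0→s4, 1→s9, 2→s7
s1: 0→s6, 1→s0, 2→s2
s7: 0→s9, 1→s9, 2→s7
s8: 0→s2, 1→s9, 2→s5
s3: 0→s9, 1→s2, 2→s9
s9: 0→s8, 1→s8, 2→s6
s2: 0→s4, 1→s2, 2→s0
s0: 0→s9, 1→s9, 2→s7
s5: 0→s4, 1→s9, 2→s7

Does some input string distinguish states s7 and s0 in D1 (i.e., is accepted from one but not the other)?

States {s1} cannot be reached from the start state, so discard them.
Start with accepting vs non-accepting: {s0,s3,s4,s5,s6,s7,s9} | {s2,s8}.
Refine {s0,s3,s4,s5,s6,s7,s9} on symbol 0: members go to different blocks, giving {s0,s3,s4,s5,s6,s7} and {s9}.
Refine {s0,s3,s4,s5,s6,s7} on symbol 0: members go to different blocks, giving {s0,s3,s7} and {s4,s5,s6}.
On input 1, block {s0,s3,s7} splits into {s0,s7} and {s3}.
Split {s2,s8} by δ(·,0) → {s2} and {s8}.
Split {s4,s5,s6} by δ(·,0) → {s5,s6} and {s4}.
No further refinement is possible. Final partition (7 blocks): {s0,s7} | {s2} | {s9} | {s5,s6} | {s3} | {s8} | {s4}.
s7 and s0 lie in the same block of the stable partition, so they are equivalent — no string distinguishes them.

No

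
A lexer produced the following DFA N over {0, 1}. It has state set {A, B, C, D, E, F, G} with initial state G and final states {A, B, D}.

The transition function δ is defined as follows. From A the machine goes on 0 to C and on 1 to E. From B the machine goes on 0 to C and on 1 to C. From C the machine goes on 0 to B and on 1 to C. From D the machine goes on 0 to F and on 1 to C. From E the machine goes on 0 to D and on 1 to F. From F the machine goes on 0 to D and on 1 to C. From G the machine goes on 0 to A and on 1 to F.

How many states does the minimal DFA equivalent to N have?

P0 = {A,B,D} | {C,E,F,G}.
No further refinement is possible. Final partition (2 blocks): {A,B,D} | {C,E,F,G}.

2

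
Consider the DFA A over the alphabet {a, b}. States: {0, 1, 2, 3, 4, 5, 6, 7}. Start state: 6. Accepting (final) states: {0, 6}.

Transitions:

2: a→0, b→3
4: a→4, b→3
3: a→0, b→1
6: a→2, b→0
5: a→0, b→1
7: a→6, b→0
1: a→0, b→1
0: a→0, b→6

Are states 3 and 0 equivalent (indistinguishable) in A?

No

Reachable states from the start: {0,1,2,3,6}. Unreachable: {4,5,7} — drop them.
P0 = {0,6} | {1,2,3}.
Split {0,6} by δ(·,a) → {0} and {6}.
Stable partition: {0} | {1,2,3} | {6} — 3 equivalence classes.
3 and 0 end up in different blocks, so they are distinguishable. For instance, the string 'ε' is accepted from only 0.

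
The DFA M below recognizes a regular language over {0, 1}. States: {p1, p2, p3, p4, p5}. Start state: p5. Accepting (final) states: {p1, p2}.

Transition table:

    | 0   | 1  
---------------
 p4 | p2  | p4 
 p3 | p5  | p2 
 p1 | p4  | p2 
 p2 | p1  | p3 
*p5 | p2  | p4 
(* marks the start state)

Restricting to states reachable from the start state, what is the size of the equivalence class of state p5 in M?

All states are reachable from the start state.
Initial partition by acceptance: {p1,p2} | {p3,p4,p5}.
Refine {p1,p2} on symbol 0: members go to different blocks, giving {p1} and {p2}.
Refine {p3,p4,p5} on symbol 0: members go to different blocks, giving {p4,p5} and {p3}.
No further refinement is possible. Final partition (4 blocks): {p1} | {p4,p5} | {p2} | {p3}.
State p5 belongs to the block {p4,p5}, which has 2 states.

2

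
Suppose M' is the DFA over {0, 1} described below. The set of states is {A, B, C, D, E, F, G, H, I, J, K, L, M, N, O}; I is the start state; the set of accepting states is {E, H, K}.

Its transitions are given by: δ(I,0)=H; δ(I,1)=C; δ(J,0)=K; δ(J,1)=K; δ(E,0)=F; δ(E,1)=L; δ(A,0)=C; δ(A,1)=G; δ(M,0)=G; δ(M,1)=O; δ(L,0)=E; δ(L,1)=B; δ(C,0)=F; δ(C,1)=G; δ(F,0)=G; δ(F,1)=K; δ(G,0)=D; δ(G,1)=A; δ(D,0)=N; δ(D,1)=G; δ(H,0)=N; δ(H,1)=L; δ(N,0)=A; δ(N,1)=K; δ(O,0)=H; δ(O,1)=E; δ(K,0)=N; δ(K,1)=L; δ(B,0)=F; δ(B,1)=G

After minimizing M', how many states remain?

5

Reachable states from the start: {A,B,C,D,E,F,G,H,I,K,L,N}. Unreachable: {J,M,O} — drop them.
Start with accepting vs non-accepting: {E,H,K} | {A,B,C,D,F,G,I,L,N}.
Split {A,B,C,D,F,G,I,L,N} by δ(·,0) → {A,B,C,D,F,G,N} and {I,L}.
Split {A,B,C,D,F,G,N} by δ(·,1) → {A,B,C,D,G} and {F,N}.
Refine {A,B,C,D,G} on symbol 0: members go to different blocks, giving {B,C,D} and {A,G}.
No further refinement is possible. Final partition (5 blocks): {E,H,K} | {B,C,D} | {I,L} | {F,N} | {A,G}.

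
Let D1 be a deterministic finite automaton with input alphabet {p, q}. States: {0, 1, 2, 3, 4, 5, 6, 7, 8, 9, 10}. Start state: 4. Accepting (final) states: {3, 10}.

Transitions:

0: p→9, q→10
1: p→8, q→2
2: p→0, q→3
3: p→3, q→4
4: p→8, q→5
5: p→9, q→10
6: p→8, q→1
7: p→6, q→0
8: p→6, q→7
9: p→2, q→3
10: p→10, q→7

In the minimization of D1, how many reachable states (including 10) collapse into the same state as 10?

Every state is reachable, so we keep all 11.
Start with accepting vs non-accepting: {3,10} | {0,1,2,4,5,6,7,8,9}.
On input q, block {0,1,2,4,5,6,7,8,9} splits into {1,4,6,7,8} and {0,2,5,9}.
On input q, block {1,4,6,7,8} splits into {1,4,7} and {6,8}.
No further refinement is possible. Final partition (4 blocks): {3,10} | {1,4,7} | {0,2,5,9} | {6,8}.
The equivalence class containing 10 is {3,10}, of size 2.

2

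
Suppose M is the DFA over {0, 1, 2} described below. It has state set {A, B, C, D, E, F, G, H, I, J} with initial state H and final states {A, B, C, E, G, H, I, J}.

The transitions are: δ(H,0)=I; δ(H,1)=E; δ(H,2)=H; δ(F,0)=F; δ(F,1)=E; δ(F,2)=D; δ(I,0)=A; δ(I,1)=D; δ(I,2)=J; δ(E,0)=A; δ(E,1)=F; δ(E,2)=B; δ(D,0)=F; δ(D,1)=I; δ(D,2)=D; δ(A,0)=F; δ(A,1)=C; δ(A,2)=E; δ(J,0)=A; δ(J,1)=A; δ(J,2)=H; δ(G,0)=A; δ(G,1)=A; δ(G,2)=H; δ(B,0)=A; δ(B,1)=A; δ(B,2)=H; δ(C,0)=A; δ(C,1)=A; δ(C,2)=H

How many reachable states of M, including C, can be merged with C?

3

First remove the unreachable states {G}; 9 states remain.
P0 = {A,B,C,E,H,I,J} | {D,F}.
On input 0, block {A,B,C,E,H,I,J} splits into {B,C,E,H,I,J} and {A}.
Refine {B,C,E,H,I,J} on symbol 0: members go to different blocks, giving {B,C,E,I,J} and {H}.
Refine {B,C,E,I,J} on symbol 1: members go to different blocks, giving {B,C,J} and {E,I}.
No further refinement is possible. Final partition (5 blocks): {B,C,J} | {D,F} | {A} | {H} | {E,I}.
The equivalence class containing C is {B,C,J}, of size 3.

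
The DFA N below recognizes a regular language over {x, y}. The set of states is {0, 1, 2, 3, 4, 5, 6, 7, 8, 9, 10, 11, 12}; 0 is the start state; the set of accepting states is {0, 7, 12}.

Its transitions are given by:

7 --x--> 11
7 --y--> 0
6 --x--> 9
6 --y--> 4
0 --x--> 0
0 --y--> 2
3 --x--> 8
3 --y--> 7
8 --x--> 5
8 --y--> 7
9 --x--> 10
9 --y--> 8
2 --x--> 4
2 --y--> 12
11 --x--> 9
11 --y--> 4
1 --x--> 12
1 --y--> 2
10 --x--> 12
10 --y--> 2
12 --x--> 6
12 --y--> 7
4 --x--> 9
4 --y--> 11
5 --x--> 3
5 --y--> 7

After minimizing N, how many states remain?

8

First remove the unreachable states {1}; 12 states remain.
Initial partition by acceptance: {0,7,12} | {2,3,4,5,6,8,9,10,11}.
Refine {0,7,12} on symbol x: members go to different blocks, giving {7,12} and {0}.
Split {7,12} by δ(·,y) → {7} and {12}.
Split {2,3,4,5,6,8,9,10,11} by δ(·,x) → {2,3,4,5,6,8,9,11} and {10}.
Split {2,3,4,5,6,8,9,11} by δ(·,x) → {2,3,4,5,6,8,11} and {9}.
On input x, block {2,3,4,5,6,8,11} splits into {2,3,5,8} and {4,6,11}.
Refine {2,3,5,8} on symbol x: members go to different blocks, giving {3,5,8} and {2}.
No further refinement is possible. Final partition (8 blocks): {7} | {3,5,8} | {0} | {12} | {10} | {9} | {4,6,11} | {2}.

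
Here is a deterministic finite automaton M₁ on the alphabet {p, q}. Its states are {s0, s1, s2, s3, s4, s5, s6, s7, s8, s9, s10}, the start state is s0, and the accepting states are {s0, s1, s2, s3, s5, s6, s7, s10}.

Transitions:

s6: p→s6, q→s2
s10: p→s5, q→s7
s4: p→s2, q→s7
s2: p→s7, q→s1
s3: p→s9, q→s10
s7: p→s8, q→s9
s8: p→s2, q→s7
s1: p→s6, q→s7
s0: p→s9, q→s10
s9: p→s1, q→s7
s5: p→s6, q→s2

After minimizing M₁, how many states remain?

7

States {s3,s4} cannot be reached from the start state, so discard them.
Initial partition by acceptance: {s0,s1,s2,s5,s6,s7,s10} | {s8,s9}.
On input p, block {s0,s1,s2,s5,s6,s7,s10} splits into {s1,s2,s5,s6,s10} and {s0,s7}.
Refine {s1,s2,s5,s6,s10} on symbol p: members go to different blocks, giving {s1,s5,s6,s10} and {s2}.
Refine {s1,s5,s6,s10} on symbol q: members go to different blocks, giving {s1,s10} and {s5,s6}.
Refine {s8,s9} on symbol p: members go to different blocks, giving {s8} and {s9}.
On input p, block {s0,s7} splits into {s0} and {s7}.
The partition is now stable with 7 blocks: {s1,s10} | {s8} | {s0} | {s2} | {s5,s6} | {s9} | {s7}.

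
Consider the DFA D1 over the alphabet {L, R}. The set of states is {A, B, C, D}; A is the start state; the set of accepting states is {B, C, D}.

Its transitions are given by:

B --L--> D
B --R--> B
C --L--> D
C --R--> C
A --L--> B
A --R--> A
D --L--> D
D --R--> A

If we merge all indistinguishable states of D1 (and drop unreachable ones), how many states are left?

Reachable states from the start: {A,B,D}. Unreachable: {C} — drop them.
P0 = {B,D} | {A}.
On input R, block {B,D} splits into {B} and {D}.
Stable partition: {B} | {A} | {D} — 3 equivalence classes.

3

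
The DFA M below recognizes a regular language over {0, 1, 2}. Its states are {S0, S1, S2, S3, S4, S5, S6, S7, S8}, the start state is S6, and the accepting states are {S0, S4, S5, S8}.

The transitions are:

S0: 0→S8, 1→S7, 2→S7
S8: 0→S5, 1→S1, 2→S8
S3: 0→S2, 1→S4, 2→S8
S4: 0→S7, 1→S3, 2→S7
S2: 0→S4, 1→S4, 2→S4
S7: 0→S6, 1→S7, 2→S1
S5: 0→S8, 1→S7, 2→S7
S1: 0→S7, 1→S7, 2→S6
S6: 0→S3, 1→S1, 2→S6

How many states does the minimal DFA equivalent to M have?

8

States {S0} cannot be reached from the start state, so discard them.
P0 = {S4,S5,S8} | {S1,S2,S3,S6,S7}.
Refine {S4,S5,S8} on symbol 0: members go to different blocks, giving {S5,S8} and {S4}.
Refine {S5,S8} on symbol 2: members go to different blocks, giving {S5} and {S8}.
Refine {S1,S2,S3,S6,S7} on symbol 0: members go to different blocks, giving {S1,S3,S6,S7} and {S2}.
On input 0, block {S1,S3,S6,S7} splits into {S1,S6,S7} and {S3}.
On input 0, block {S1,S6,S7} splits into {S1,S7} and {S6}.
On input 0, block {S1,S7} splits into {S1} and {S7}.
Stable partition: {S5} | {S1} | {S4} | {S8} | {S2} | {S3} | {S6} | {S7} — 8 equivalence classes.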